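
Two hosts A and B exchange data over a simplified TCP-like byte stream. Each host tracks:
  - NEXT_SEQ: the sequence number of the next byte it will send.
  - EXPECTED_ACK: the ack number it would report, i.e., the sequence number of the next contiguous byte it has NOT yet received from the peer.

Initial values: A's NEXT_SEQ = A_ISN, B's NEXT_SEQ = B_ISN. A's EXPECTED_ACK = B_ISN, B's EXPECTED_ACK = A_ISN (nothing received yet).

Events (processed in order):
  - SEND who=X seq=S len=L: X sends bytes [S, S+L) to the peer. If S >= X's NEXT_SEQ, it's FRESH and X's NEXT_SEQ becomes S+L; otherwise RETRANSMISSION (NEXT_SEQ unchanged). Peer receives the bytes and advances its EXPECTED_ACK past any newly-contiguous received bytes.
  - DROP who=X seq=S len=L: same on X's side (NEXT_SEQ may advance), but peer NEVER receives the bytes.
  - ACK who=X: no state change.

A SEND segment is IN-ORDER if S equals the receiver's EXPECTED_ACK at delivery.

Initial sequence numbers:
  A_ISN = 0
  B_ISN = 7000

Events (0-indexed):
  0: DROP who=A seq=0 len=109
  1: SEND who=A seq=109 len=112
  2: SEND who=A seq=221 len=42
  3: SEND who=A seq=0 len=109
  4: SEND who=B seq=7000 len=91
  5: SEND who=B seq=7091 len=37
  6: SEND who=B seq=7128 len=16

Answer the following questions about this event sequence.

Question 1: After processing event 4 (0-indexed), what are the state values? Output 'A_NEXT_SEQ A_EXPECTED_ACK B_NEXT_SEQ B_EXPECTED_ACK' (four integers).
After event 0: A_seq=109 A_ack=7000 B_seq=7000 B_ack=0
After event 1: A_seq=221 A_ack=7000 B_seq=7000 B_ack=0
After event 2: A_seq=263 A_ack=7000 B_seq=7000 B_ack=0
After event 3: A_seq=263 A_ack=7000 B_seq=7000 B_ack=263
After event 4: A_seq=263 A_ack=7091 B_seq=7091 B_ack=263

263 7091 7091 263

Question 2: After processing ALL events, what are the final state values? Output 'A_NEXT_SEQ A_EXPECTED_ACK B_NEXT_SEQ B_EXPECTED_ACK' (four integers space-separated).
After event 0: A_seq=109 A_ack=7000 B_seq=7000 B_ack=0
After event 1: A_seq=221 A_ack=7000 B_seq=7000 B_ack=0
After event 2: A_seq=263 A_ack=7000 B_seq=7000 B_ack=0
After event 3: A_seq=263 A_ack=7000 B_seq=7000 B_ack=263
After event 4: A_seq=263 A_ack=7091 B_seq=7091 B_ack=263
After event 5: A_seq=263 A_ack=7128 B_seq=7128 B_ack=263
After event 6: A_seq=263 A_ack=7144 B_seq=7144 B_ack=263

Answer: 263 7144 7144 263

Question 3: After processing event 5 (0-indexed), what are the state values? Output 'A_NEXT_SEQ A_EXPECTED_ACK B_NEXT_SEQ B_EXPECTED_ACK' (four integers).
After event 0: A_seq=109 A_ack=7000 B_seq=7000 B_ack=0
After event 1: A_seq=221 A_ack=7000 B_seq=7000 B_ack=0
After event 2: A_seq=263 A_ack=7000 B_seq=7000 B_ack=0
After event 3: A_seq=263 A_ack=7000 B_seq=7000 B_ack=263
After event 4: A_seq=263 A_ack=7091 B_seq=7091 B_ack=263
After event 5: A_seq=263 A_ack=7128 B_seq=7128 B_ack=263

263 7128 7128 263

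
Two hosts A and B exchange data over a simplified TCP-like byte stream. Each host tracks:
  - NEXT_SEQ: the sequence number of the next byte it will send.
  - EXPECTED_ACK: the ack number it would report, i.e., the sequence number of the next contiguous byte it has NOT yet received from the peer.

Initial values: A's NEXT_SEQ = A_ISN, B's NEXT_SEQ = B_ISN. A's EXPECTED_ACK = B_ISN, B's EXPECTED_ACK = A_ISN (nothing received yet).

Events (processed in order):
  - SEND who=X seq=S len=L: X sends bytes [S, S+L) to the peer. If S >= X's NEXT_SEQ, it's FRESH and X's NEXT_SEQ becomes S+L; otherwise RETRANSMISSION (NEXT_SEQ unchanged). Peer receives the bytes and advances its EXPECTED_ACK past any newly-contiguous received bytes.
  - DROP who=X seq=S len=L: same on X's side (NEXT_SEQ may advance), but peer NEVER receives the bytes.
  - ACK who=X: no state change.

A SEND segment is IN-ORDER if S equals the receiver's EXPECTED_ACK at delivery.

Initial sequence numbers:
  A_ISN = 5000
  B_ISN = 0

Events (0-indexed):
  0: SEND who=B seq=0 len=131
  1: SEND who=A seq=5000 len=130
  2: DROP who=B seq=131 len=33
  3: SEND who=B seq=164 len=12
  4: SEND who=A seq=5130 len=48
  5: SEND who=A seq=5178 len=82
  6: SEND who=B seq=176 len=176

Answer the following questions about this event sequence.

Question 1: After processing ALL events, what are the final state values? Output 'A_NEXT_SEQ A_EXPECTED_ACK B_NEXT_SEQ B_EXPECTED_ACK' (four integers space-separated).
After event 0: A_seq=5000 A_ack=131 B_seq=131 B_ack=5000
After event 1: A_seq=5130 A_ack=131 B_seq=131 B_ack=5130
After event 2: A_seq=5130 A_ack=131 B_seq=164 B_ack=5130
After event 3: A_seq=5130 A_ack=131 B_seq=176 B_ack=5130
After event 4: A_seq=5178 A_ack=131 B_seq=176 B_ack=5178
After event 5: A_seq=5260 A_ack=131 B_seq=176 B_ack=5260
After event 6: A_seq=5260 A_ack=131 B_seq=352 B_ack=5260

Answer: 5260 131 352 5260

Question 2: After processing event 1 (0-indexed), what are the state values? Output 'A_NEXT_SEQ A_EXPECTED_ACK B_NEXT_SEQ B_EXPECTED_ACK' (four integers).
After event 0: A_seq=5000 A_ack=131 B_seq=131 B_ack=5000
After event 1: A_seq=5130 A_ack=131 B_seq=131 B_ack=5130

5130 131 131 5130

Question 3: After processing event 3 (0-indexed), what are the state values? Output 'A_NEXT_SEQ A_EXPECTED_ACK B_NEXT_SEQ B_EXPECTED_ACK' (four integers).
After event 0: A_seq=5000 A_ack=131 B_seq=131 B_ack=5000
After event 1: A_seq=5130 A_ack=131 B_seq=131 B_ack=5130
After event 2: A_seq=5130 A_ack=131 B_seq=164 B_ack=5130
After event 3: A_seq=5130 A_ack=131 B_seq=176 B_ack=5130

5130 131 176 5130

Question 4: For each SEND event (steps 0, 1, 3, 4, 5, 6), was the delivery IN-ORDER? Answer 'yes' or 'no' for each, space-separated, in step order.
Answer: yes yes no yes yes no

Derivation:
Step 0: SEND seq=0 -> in-order
Step 1: SEND seq=5000 -> in-order
Step 3: SEND seq=164 -> out-of-order
Step 4: SEND seq=5130 -> in-order
Step 5: SEND seq=5178 -> in-order
Step 6: SEND seq=176 -> out-of-order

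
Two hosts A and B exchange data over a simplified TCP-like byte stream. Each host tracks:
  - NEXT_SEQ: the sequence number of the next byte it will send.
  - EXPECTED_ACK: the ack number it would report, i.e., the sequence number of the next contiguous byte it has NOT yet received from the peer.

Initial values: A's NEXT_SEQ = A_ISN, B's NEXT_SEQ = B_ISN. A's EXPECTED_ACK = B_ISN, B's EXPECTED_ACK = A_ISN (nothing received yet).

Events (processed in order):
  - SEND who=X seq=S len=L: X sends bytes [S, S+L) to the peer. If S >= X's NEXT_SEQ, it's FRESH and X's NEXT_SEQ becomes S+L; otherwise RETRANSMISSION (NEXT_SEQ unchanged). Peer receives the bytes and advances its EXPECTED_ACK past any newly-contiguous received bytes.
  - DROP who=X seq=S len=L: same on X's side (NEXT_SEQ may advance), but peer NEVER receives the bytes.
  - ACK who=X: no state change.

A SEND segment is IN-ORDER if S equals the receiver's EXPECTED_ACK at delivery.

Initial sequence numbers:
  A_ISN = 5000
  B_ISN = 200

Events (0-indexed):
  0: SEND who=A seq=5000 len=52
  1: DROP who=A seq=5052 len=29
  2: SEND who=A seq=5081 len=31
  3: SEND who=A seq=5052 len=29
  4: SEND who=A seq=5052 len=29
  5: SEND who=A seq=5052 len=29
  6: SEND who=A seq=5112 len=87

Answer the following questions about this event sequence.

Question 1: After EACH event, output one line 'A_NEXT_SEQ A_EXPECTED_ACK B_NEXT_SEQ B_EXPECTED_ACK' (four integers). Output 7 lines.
5052 200 200 5052
5081 200 200 5052
5112 200 200 5052
5112 200 200 5112
5112 200 200 5112
5112 200 200 5112
5199 200 200 5199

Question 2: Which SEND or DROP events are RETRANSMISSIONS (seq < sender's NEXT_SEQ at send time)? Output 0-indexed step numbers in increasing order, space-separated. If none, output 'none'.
Step 0: SEND seq=5000 -> fresh
Step 1: DROP seq=5052 -> fresh
Step 2: SEND seq=5081 -> fresh
Step 3: SEND seq=5052 -> retransmit
Step 4: SEND seq=5052 -> retransmit
Step 5: SEND seq=5052 -> retransmit
Step 6: SEND seq=5112 -> fresh

Answer: 3 4 5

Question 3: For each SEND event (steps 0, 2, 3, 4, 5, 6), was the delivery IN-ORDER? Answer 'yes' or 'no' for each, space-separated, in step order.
Answer: yes no yes no no yes

Derivation:
Step 0: SEND seq=5000 -> in-order
Step 2: SEND seq=5081 -> out-of-order
Step 3: SEND seq=5052 -> in-order
Step 4: SEND seq=5052 -> out-of-order
Step 5: SEND seq=5052 -> out-of-order
Step 6: SEND seq=5112 -> in-order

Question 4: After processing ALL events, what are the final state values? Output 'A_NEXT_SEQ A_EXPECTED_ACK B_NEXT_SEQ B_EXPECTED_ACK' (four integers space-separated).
After event 0: A_seq=5052 A_ack=200 B_seq=200 B_ack=5052
After event 1: A_seq=5081 A_ack=200 B_seq=200 B_ack=5052
After event 2: A_seq=5112 A_ack=200 B_seq=200 B_ack=5052
After event 3: A_seq=5112 A_ack=200 B_seq=200 B_ack=5112
After event 4: A_seq=5112 A_ack=200 B_seq=200 B_ack=5112
After event 5: A_seq=5112 A_ack=200 B_seq=200 B_ack=5112
After event 6: A_seq=5199 A_ack=200 B_seq=200 B_ack=5199

Answer: 5199 200 200 5199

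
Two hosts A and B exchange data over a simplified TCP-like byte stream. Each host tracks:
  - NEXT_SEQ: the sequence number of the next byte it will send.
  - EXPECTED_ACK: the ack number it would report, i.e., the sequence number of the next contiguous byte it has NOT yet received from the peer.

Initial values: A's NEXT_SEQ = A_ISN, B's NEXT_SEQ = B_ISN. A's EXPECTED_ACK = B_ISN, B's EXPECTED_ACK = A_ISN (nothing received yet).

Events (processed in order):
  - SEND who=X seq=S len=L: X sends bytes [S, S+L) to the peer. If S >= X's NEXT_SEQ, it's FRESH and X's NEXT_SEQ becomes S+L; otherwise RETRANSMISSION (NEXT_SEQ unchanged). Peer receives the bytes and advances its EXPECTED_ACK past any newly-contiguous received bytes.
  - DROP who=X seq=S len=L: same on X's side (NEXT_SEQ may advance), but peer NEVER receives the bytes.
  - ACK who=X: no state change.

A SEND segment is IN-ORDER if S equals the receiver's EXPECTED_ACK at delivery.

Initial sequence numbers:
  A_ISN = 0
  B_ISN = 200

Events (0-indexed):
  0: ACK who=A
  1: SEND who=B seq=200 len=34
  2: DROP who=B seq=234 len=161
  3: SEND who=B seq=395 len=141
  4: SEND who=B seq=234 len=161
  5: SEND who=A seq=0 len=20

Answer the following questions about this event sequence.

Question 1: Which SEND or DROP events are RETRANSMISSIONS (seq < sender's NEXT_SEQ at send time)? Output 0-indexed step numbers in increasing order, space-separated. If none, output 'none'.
Answer: 4

Derivation:
Step 1: SEND seq=200 -> fresh
Step 2: DROP seq=234 -> fresh
Step 3: SEND seq=395 -> fresh
Step 4: SEND seq=234 -> retransmit
Step 5: SEND seq=0 -> fresh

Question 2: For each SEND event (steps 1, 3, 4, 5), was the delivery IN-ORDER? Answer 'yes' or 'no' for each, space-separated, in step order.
Answer: yes no yes yes

Derivation:
Step 1: SEND seq=200 -> in-order
Step 3: SEND seq=395 -> out-of-order
Step 4: SEND seq=234 -> in-order
Step 5: SEND seq=0 -> in-order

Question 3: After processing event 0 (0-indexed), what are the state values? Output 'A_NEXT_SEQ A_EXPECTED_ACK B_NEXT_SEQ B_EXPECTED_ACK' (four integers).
After event 0: A_seq=0 A_ack=200 B_seq=200 B_ack=0

0 200 200 0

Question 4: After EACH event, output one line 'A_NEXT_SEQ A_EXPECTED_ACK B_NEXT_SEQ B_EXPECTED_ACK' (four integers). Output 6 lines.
0 200 200 0
0 234 234 0
0 234 395 0
0 234 536 0
0 536 536 0
20 536 536 20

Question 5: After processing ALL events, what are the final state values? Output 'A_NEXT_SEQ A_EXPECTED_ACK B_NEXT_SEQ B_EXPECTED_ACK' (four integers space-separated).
Answer: 20 536 536 20

Derivation:
After event 0: A_seq=0 A_ack=200 B_seq=200 B_ack=0
After event 1: A_seq=0 A_ack=234 B_seq=234 B_ack=0
After event 2: A_seq=0 A_ack=234 B_seq=395 B_ack=0
After event 3: A_seq=0 A_ack=234 B_seq=536 B_ack=0
After event 4: A_seq=0 A_ack=536 B_seq=536 B_ack=0
After event 5: A_seq=20 A_ack=536 B_seq=536 B_ack=20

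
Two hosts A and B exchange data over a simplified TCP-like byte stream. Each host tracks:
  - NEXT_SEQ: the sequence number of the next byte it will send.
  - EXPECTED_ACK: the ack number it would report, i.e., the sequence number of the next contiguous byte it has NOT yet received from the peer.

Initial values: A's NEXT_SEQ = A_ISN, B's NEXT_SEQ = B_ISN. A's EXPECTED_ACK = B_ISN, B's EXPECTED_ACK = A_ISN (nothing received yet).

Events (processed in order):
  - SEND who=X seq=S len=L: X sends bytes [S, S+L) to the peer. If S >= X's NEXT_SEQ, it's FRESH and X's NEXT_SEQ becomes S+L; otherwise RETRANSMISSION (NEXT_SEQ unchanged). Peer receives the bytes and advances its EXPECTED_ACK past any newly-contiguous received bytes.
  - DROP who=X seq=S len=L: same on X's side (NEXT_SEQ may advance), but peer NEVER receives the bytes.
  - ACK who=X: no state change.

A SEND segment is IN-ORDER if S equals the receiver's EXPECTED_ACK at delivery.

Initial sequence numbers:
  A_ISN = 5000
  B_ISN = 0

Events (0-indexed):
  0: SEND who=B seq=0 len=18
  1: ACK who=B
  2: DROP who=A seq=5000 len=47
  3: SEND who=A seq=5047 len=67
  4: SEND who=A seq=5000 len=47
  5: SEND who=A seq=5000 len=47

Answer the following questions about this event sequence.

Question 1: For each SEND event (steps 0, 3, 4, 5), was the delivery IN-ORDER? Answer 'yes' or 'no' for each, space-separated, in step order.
Step 0: SEND seq=0 -> in-order
Step 3: SEND seq=5047 -> out-of-order
Step 4: SEND seq=5000 -> in-order
Step 5: SEND seq=5000 -> out-of-order

Answer: yes no yes no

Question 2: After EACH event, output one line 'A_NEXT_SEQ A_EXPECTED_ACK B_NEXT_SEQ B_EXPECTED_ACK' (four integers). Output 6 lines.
5000 18 18 5000
5000 18 18 5000
5047 18 18 5000
5114 18 18 5000
5114 18 18 5114
5114 18 18 5114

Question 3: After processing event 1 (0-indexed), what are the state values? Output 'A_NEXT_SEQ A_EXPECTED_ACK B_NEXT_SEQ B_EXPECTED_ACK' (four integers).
After event 0: A_seq=5000 A_ack=18 B_seq=18 B_ack=5000
After event 1: A_seq=5000 A_ack=18 B_seq=18 B_ack=5000

5000 18 18 5000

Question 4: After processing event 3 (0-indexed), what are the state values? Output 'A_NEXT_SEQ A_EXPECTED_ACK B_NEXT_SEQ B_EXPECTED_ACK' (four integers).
After event 0: A_seq=5000 A_ack=18 B_seq=18 B_ack=5000
After event 1: A_seq=5000 A_ack=18 B_seq=18 B_ack=5000
After event 2: A_seq=5047 A_ack=18 B_seq=18 B_ack=5000
After event 3: A_seq=5114 A_ack=18 B_seq=18 B_ack=5000

5114 18 18 5000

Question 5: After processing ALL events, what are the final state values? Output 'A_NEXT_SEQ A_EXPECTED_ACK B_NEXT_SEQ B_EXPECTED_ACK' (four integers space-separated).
After event 0: A_seq=5000 A_ack=18 B_seq=18 B_ack=5000
After event 1: A_seq=5000 A_ack=18 B_seq=18 B_ack=5000
After event 2: A_seq=5047 A_ack=18 B_seq=18 B_ack=5000
After event 3: A_seq=5114 A_ack=18 B_seq=18 B_ack=5000
After event 4: A_seq=5114 A_ack=18 B_seq=18 B_ack=5114
After event 5: A_seq=5114 A_ack=18 B_seq=18 B_ack=5114

Answer: 5114 18 18 5114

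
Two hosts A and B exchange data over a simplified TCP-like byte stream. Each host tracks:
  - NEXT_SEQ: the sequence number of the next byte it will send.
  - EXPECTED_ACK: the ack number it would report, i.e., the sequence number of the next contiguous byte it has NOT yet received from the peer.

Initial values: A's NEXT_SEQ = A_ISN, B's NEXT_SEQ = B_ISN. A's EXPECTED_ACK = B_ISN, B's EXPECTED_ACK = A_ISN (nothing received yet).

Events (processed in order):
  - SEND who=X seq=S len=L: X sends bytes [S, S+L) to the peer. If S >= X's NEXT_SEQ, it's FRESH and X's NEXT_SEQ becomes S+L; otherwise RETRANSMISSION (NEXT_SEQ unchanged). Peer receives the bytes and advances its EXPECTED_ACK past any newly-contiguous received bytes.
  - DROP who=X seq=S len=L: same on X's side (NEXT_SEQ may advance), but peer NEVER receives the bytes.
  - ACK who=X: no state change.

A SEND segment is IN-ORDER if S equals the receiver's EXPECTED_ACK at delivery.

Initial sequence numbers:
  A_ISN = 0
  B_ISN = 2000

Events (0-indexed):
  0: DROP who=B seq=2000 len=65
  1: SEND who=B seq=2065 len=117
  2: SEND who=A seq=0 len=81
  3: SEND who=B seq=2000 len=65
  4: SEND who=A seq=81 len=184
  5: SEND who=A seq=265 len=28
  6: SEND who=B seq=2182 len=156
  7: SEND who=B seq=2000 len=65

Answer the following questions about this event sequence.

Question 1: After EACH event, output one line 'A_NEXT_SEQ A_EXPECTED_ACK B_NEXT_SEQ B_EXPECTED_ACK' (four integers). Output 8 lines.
0 2000 2065 0
0 2000 2182 0
81 2000 2182 81
81 2182 2182 81
265 2182 2182 265
293 2182 2182 293
293 2338 2338 293
293 2338 2338 293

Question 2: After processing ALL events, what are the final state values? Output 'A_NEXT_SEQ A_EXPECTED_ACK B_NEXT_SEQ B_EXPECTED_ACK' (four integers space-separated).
Answer: 293 2338 2338 293

Derivation:
After event 0: A_seq=0 A_ack=2000 B_seq=2065 B_ack=0
After event 1: A_seq=0 A_ack=2000 B_seq=2182 B_ack=0
After event 2: A_seq=81 A_ack=2000 B_seq=2182 B_ack=81
After event 3: A_seq=81 A_ack=2182 B_seq=2182 B_ack=81
After event 4: A_seq=265 A_ack=2182 B_seq=2182 B_ack=265
After event 5: A_seq=293 A_ack=2182 B_seq=2182 B_ack=293
After event 6: A_seq=293 A_ack=2338 B_seq=2338 B_ack=293
After event 7: A_seq=293 A_ack=2338 B_seq=2338 B_ack=293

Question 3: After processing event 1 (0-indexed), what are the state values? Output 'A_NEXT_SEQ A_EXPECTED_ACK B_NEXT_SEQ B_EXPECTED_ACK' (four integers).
After event 0: A_seq=0 A_ack=2000 B_seq=2065 B_ack=0
After event 1: A_seq=0 A_ack=2000 B_seq=2182 B_ack=0

0 2000 2182 0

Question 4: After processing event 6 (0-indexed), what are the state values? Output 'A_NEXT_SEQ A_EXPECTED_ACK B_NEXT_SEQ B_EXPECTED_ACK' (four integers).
After event 0: A_seq=0 A_ack=2000 B_seq=2065 B_ack=0
After event 1: A_seq=0 A_ack=2000 B_seq=2182 B_ack=0
After event 2: A_seq=81 A_ack=2000 B_seq=2182 B_ack=81
After event 3: A_seq=81 A_ack=2182 B_seq=2182 B_ack=81
After event 4: A_seq=265 A_ack=2182 B_seq=2182 B_ack=265
After event 5: A_seq=293 A_ack=2182 B_seq=2182 B_ack=293
After event 6: A_seq=293 A_ack=2338 B_seq=2338 B_ack=293

293 2338 2338 293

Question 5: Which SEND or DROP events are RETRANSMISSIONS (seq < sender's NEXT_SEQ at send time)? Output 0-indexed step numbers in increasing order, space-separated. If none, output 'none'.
Step 0: DROP seq=2000 -> fresh
Step 1: SEND seq=2065 -> fresh
Step 2: SEND seq=0 -> fresh
Step 3: SEND seq=2000 -> retransmit
Step 4: SEND seq=81 -> fresh
Step 5: SEND seq=265 -> fresh
Step 6: SEND seq=2182 -> fresh
Step 7: SEND seq=2000 -> retransmit

Answer: 3 7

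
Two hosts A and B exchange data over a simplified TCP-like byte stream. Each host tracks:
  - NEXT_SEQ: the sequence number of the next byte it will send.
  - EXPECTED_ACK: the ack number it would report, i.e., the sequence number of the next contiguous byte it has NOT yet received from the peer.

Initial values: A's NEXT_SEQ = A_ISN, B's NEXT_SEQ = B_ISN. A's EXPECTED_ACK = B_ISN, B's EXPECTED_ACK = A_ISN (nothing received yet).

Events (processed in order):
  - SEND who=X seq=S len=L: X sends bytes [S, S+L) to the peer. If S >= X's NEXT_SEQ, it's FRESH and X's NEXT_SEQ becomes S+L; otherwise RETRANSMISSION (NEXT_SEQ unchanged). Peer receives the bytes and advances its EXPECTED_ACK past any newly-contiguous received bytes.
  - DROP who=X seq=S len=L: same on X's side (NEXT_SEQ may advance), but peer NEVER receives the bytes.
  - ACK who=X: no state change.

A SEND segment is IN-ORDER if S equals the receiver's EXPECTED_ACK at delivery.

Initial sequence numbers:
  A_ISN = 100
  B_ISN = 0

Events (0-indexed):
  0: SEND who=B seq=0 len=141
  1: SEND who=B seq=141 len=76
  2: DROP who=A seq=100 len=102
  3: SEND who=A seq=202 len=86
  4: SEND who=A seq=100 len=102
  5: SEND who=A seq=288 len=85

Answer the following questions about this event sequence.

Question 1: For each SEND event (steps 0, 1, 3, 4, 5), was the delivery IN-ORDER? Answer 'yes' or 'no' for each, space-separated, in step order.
Step 0: SEND seq=0 -> in-order
Step 1: SEND seq=141 -> in-order
Step 3: SEND seq=202 -> out-of-order
Step 4: SEND seq=100 -> in-order
Step 5: SEND seq=288 -> in-order

Answer: yes yes no yes yes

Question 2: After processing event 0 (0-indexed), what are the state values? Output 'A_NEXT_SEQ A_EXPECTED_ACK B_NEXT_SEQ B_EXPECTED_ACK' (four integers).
After event 0: A_seq=100 A_ack=141 B_seq=141 B_ack=100

100 141 141 100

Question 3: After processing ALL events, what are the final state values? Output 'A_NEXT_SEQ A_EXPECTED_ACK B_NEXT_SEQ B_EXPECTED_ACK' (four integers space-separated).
Answer: 373 217 217 373

Derivation:
After event 0: A_seq=100 A_ack=141 B_seq=141 B_ack=100
After event 1: A_seq=100 A_ack=217 B_seq=217 B_ack=100
After event 2: A_seq=202 A_ack=217 B_seq=217 B_ack=100
After event 3: A_seq=288 A_ack=217 B_seq=217 B_ack=100
After event 4: A_seq=288 A_ack=217 B_seq=217 B_ack=288
After event 5: A_seq=373 A_ack=217 B_seq=217 B_ack=373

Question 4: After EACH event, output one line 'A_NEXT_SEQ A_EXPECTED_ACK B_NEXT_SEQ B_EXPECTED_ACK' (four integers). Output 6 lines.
100 141 141 100
100 217 217 100
202 217 217 100
288 217 217 100
288 217 217 288
373 217 217 373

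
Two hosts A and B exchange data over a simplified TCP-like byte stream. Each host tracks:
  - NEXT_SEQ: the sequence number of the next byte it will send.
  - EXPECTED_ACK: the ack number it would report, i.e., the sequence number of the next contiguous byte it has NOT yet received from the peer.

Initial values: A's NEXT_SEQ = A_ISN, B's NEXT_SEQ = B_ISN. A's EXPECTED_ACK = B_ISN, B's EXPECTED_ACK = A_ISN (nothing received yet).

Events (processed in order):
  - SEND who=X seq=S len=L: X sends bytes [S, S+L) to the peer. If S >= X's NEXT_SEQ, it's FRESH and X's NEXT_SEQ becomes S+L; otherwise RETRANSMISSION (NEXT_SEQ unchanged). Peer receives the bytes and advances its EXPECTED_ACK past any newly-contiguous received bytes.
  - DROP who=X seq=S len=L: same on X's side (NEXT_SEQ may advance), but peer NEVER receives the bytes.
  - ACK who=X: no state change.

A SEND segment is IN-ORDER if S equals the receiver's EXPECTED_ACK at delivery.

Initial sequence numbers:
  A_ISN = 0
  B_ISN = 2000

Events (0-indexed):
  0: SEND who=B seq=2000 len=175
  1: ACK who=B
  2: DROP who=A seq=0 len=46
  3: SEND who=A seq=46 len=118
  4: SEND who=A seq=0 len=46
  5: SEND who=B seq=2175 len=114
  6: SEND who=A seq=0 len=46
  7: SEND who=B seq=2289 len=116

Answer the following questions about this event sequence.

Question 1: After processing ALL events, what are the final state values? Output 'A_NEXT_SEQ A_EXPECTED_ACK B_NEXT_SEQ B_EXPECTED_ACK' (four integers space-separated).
After event 0: A_seq=0 A_ack=2175 B_seq=2175 B_ack=0
After event 1: A_seq=0 A_ack=2175 B_seq=2175 B_ack=0
After event 2: A_seq=46 A_ack=2175 B_seq=2175 B_ack=0
After event 3: A_seq=164 A_ack=2175 B_seq=2175 B_ack=0
After event 4: A_seq=164 A_ack=2175 B_seq=2175 B_ack=164
After event 5: A_seq=164 A_ack=2289 B_seq=2289 B_ack=164
After event 6: A_seq=164 A_ack=2289 B_seq=2289 B_ack=164
After event 7: A_seq=164 A_ack=2405 B_seq=2405 B_ack=164

Answer: 164 2405 2405 164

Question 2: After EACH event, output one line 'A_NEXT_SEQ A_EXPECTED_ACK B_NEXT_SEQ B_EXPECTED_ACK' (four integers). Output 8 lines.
0 2175 2175 0
0 2175 2175 0
46 2175 2175 0
164 2175 2175 0
164 2175 2175 164
164 2289 2289 164
164 2289 2289 164
164 2405 2405 164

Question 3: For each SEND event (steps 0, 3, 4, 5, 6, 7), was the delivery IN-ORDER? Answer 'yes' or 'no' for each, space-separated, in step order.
Answer: yes no yes yes no yes

Derivation:
Step 0: SEND seq=2000 -> in-order
Step 3: SEND seq=46 -> out-of-order
Step 4: SEND seq=0 -> in-order
Step 5: SEND seq=2175 -> in-order
Step 6: SEND seq=0 -> out-of-order
Step 7: SEND seq=2289 -> in-order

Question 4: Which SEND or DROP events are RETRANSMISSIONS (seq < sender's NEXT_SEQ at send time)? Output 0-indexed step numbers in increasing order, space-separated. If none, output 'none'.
Answer: 4 6

Derivation:
Step 0: SEND seq=2000 -> fresh
Step 2: DROP seq=0 -> fresh
Step 3: SEND seq=46 -> fresh
Step 4: SEND seq=0 -> retransmit
Step 5: SEND seq=2175 -> fresh
Step 6: SEND seq=0 -> retransmit
Step 7: SEND seq=2289 -> fresh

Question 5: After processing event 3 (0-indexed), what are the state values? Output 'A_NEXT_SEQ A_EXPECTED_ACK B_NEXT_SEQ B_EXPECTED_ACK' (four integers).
After event 0: A_seq=0 A_ack=2175 B_seq=2175 B_ack=0
After event 1: A_seq=0 A_ack=2175 B_seq=2175 B_ack=0
After event 2: A_seq=46 A_ack=2175 B_seq=2175 B_ack=0
After event 3: A_seq=164 A_ack=2175 B_seq=2175 B_ack=0

164 2175 2175 0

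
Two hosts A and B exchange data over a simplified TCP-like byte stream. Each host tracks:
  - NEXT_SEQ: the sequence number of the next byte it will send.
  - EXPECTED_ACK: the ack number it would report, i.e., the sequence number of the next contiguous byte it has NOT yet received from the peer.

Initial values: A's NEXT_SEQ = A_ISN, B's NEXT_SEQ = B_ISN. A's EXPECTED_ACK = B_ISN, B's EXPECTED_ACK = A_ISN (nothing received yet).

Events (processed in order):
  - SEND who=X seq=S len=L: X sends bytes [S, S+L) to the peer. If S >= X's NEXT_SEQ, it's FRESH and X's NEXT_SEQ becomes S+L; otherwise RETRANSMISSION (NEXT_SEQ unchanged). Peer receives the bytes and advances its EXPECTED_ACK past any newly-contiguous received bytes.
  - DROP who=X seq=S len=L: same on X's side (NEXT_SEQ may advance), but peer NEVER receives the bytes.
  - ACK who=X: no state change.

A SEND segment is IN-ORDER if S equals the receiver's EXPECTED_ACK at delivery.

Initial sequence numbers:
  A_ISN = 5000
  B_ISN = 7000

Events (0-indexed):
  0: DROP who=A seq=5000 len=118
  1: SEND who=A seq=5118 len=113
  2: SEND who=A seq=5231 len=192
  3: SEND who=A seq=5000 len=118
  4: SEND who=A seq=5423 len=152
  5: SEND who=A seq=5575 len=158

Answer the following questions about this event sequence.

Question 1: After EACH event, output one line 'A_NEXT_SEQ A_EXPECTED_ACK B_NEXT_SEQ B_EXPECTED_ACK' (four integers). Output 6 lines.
5118 7000 7000 5000
5231 7000 7000 5000
5423 7000 7000 5000
5423 7000 7000 5423
5575 7000 7000 5575
5733 7000 7000 5733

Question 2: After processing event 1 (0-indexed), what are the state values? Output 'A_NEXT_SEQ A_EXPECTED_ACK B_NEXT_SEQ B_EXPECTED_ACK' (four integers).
After event 0: A_seq=5118 A_ack=7000 B_seq=7000 B_ack=5000
After event 1: A_seq=5231 A_ack=7000 B_seq=7000 B_ack=5000

5231 7000 7000 5000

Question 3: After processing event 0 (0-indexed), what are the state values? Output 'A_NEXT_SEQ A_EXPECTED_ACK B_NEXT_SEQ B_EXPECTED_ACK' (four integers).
After event 0: A_seq=5118 A_ack=7000 B_seq=7000 B_ack=5000

5118 7000 7000 5000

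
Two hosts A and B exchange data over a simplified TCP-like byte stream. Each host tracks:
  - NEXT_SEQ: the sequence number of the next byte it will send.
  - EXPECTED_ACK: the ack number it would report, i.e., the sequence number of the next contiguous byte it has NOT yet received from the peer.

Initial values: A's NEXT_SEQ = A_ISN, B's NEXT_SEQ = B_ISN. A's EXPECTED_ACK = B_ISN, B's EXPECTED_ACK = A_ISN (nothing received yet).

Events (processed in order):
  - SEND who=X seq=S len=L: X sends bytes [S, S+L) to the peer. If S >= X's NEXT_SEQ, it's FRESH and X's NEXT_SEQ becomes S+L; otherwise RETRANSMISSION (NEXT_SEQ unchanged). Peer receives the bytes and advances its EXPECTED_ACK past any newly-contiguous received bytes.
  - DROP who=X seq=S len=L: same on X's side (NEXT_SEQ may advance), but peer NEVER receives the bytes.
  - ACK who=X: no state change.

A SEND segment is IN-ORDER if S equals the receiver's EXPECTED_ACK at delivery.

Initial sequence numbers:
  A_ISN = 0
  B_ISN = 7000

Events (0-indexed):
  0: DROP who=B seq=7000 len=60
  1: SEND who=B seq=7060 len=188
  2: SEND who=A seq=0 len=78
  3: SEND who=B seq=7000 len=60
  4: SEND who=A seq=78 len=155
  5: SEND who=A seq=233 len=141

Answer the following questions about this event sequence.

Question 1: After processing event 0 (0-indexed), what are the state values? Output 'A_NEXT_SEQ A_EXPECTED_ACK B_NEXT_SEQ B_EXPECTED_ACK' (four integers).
After event 0: A_seq=0 A_ack=7000 B_seq=7060 B_ack=0

0 7000 7060 0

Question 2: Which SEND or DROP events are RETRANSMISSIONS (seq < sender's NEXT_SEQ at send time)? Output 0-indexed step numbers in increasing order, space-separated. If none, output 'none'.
Step 0: DROP seq=7000 -> fresh
Step 1: SEND seq=7060 -> fresh
Step 2: SEND seq=0 -> fresh
Step 3: SEND seq=7000 -> retransmit
Step 4: SEND seq=78 -> fresh
Step 5: SEND seq=233 -> fresh

Answer: 3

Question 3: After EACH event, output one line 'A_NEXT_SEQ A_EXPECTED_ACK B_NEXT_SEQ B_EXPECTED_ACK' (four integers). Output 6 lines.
0 7000 7060 0
0 7000 7248 0
78 7000 7248 78
78 7248 7248 78
233 7248 7248 233
374 7248 7248 374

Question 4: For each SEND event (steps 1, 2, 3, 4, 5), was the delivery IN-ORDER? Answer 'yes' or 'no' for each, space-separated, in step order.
Answer: no yes yes yes yes

Derivation:
Step 1: SEND seq=7060 -> out-of-order
Step 2: SEND seq=0 -> in-order
Step 3: SEND seq=7000 -> in-order
Step 4: SEND seq=78 -> in-order
Step 5: SEND seq=233 -> in-order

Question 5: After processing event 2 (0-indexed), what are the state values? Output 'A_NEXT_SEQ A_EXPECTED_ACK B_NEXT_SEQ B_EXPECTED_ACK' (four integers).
After event 0: A_seq=0 A_ack=7000 B_seq=7060 B_ack=0
After event 1: A_seq=0 A_ack=7000 B_seq=7248 B_ack=0
After event 2: A_seq=78 A_ack=7000 B_seq=7248 B_ack=78

78 7000 7248 78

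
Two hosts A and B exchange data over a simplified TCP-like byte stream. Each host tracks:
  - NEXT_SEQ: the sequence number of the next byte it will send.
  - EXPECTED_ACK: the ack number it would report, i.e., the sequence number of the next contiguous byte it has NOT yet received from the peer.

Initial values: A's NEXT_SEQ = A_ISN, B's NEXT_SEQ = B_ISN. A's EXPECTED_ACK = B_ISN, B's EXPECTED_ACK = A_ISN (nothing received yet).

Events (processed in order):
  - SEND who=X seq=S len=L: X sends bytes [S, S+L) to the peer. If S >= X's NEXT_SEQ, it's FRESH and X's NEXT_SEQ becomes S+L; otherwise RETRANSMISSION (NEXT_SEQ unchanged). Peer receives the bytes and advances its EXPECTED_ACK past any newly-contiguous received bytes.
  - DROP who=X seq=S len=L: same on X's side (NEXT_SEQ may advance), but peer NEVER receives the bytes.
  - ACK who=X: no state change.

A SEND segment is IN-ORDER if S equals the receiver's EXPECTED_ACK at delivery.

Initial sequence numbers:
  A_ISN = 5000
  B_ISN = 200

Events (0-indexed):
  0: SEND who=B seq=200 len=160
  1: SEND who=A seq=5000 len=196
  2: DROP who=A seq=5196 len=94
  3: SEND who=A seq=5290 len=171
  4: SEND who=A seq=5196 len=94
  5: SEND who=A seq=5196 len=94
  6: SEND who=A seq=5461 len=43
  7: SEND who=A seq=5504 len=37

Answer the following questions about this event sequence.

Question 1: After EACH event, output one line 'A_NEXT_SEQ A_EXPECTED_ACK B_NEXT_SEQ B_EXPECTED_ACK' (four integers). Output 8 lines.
5000 360 360 5000
5196 360 360 5196
5290 360 360 5196
5461 360 360 5196
5461 360 360 5461
5461 360 360 5461
5504 360 360 5504
5541 360 360 5541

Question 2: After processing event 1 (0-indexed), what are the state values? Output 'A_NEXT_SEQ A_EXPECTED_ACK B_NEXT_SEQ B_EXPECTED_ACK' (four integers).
After event 0: A_seq=5000 A_ack=360 B_seq=360 B_ack=5000
After event 1: A_seq=5196 A_ack=360 B_seq=360 B_ack=5196

5196 360 360 5196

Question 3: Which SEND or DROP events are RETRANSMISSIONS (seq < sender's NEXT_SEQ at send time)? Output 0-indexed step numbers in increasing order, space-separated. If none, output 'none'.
Answer: 4 5

Derivation:
Step 0: SEND seq=200 -> fresh
Step 1: SEND seq=5000 -> fresh
Step 2: DROP seq=5196 -> fresh
Step 3: SEND seq=5290 -> fresh
Step 4: SEND seq=5196 -> retransmit
Step 5: SEND seq=5196 -> retransmit
Step 6: SEND seq=5461 -> fresh
Step 7: SEND seq=5504 -> fresh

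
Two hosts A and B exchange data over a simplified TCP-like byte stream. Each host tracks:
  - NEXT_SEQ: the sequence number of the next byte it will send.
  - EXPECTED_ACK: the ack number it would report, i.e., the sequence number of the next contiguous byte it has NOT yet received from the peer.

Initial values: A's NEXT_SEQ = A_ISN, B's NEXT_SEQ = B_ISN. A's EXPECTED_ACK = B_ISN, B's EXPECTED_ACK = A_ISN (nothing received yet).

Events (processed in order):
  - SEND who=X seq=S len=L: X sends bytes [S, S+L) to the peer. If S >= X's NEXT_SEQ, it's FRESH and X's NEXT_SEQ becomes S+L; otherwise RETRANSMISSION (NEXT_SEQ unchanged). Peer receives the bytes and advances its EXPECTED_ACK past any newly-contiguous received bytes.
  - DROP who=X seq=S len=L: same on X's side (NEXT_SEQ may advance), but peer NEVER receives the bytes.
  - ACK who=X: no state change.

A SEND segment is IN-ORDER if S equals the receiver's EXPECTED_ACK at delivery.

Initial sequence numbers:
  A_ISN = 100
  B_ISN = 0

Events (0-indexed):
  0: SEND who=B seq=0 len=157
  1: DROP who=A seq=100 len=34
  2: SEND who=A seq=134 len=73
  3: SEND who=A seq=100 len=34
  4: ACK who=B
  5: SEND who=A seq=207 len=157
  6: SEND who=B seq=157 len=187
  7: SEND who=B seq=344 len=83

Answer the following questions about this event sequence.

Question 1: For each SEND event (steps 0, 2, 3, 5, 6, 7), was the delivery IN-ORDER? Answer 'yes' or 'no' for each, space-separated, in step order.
Answer: yes no yes yes yes yes

Derivation:
Step 0: SEND seq=0 -> in-order
Step 2: SEND seq=134 -> out-of-order
Step 3: SEND seq=100 -> in-order
Step 5: SEND seq=207 -> in-order
Step 6: SEND seq=157 -> in-order
Step 7: SEND seq=344 -> in-order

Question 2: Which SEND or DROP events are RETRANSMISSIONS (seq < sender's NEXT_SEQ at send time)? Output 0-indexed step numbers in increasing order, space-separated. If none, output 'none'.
Step 0: SEND seq=0 -> fresh
Step 1: DROP seq=100 -> fresh
Step 2: SEND seq=134 -> fresh
Step 3: SEND seq=100 -> retransmit
Step 5: SEND seq=207 -> fresh
Step 6: SEND seq=157 -> fresh
Step 7: SEND seq=344 -> fresh

Answer: 3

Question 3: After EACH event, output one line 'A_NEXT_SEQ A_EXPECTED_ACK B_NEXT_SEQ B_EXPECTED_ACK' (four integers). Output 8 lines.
100 157 157 100
134 157 157 100
207 157 157 100
207 157 157 207
207 157 157 207
364 157 157 364
364 344 344 364
364 427 427 364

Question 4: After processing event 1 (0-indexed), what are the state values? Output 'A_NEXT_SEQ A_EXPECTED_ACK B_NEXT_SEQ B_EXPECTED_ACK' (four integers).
After event 0: A_seq=100 A_ack=157 B_seq=157 B_ack=100
After event 1: A_seq=134 A_ack=157 B_seq=157 B_ack=100

134 157 157 100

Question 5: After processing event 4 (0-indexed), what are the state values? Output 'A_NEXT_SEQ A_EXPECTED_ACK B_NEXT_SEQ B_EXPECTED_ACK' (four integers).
After event 0: A_seq=100 A_ack=157 B_seq=157 B_ack=100
After event 1: A_seq=134 A_ack=157 B_seq=157 B_ack=100
After event 2: A_seq=207 A_ack=157 B_seq=157 B_ack=100
After event 3: A_seq=207 A_ack=157 B_seq=157 B_ack=207
After event 4: A_seq=207 A_ack=157 B_seq=157 B_ack=207

207 157 157 207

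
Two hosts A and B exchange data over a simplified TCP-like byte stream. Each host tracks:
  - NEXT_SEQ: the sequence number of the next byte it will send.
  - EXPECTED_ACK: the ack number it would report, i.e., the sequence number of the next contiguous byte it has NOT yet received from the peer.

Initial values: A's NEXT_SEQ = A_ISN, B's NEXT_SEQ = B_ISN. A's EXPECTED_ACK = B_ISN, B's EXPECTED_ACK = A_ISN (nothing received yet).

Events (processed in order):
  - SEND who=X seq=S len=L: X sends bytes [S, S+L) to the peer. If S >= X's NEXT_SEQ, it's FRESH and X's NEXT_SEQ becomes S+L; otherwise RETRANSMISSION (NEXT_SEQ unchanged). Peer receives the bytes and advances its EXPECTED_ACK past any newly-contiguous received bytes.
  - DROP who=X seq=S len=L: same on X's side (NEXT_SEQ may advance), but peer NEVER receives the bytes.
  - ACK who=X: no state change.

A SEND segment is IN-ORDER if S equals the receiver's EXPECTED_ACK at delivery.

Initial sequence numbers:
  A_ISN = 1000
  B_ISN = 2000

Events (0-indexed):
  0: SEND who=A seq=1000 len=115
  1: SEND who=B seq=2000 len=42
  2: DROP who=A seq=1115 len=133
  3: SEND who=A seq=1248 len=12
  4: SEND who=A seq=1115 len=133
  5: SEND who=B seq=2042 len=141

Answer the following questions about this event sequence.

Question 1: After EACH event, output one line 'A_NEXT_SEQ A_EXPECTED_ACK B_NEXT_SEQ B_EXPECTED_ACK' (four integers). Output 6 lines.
1115 2000 2000 1115
1115 2042 2042 1115
1248 2042 2042 1115
1260 2042 2042 1115
1260 2042 2042 1260
1260 2183 2183 1260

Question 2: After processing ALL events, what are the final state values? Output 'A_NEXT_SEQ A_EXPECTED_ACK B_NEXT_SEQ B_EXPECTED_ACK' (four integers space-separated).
Answer: 1260 2183 2183 1260

Derivation:
After event 0: A_seq=1115 A_ack=2000 B_seq=2000 B_ack=1115
After event 1: A_seq=1115 A_ack=2042 B_seq=2042 B_ack=1115
After event 2: A_seq=1248 A_ack=2042 B_seq=2042 B_ack=1115
After event 3: A_seq=1260 A_ack=2042 B_seq=2042 B_ack=1115
After event 4: A_seq=1260 A_ack=2042 B_seq=2042 B_ack=1260
After event 5: A_seq=1260 A_ack=2183 B_seq=2183 B_ack=1260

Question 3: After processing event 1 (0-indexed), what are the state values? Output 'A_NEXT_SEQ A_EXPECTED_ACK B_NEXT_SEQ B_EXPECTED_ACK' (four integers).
After event 0: A_seq=1115 A_ack=2000 B_seq=2000 B_ack=1115
After event 1: A_seq=1115 A_ack=2042 B_seq=2042 B_ack=1115

1115 2042 2042 1115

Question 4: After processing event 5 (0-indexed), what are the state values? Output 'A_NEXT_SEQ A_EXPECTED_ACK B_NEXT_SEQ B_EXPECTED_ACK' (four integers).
After event 0: A_seq=1115 A_ack=2000 B_seq=2000 B_ack=1115
After event 1: A_seq=1115 A_ack=2042 B_seq=2042 B_ack=1115
After event 2: A_seq=1248 A_ack=2042 B_seq=2042 B_ack=1115
After event 3: A_seq=1260 A_ack=2042 B_seq=2042 B_ack=1115
After event 4: A_seq=1260 A_ack=2042 B_seq=2042 B_ack=1260
After event 5: A_seq=1260 A_ack=2183 B_seq=2183 B_ack=1260

1260 2183 2183 1260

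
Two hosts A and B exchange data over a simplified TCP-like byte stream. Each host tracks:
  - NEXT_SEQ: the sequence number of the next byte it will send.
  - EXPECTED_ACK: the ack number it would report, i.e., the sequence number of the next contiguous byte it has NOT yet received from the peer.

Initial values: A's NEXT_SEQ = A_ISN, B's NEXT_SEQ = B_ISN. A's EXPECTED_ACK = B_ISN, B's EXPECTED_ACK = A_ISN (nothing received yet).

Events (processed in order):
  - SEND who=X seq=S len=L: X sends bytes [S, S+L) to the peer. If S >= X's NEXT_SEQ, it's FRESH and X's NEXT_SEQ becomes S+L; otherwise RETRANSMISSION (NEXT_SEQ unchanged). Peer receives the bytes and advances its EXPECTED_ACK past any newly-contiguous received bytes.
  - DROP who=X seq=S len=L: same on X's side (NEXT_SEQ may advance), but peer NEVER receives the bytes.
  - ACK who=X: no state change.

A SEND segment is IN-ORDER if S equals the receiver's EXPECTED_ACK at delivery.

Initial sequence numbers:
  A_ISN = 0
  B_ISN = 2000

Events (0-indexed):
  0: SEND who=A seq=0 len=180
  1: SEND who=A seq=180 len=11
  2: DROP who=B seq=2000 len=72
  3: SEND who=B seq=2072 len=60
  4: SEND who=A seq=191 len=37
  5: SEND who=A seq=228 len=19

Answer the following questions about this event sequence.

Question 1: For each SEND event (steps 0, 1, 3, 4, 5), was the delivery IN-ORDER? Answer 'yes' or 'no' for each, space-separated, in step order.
Step 0: SEND seq=0 -> in-order
Step 1: SEND seq=180 -> in-order
Step 3: SEND seq=2072 -> out-of-order
Step 4: SEND seq=191 -> in-order
Step 5: SEND seq=228 -> in-order

Answer: yes yes no yes yes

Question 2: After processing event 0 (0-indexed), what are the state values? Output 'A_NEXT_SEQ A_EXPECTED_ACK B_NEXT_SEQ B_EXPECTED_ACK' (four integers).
After event 0: A_seq=180 A_ack=2000 B_seq=2000 B_ack=180

180 2000 2000 180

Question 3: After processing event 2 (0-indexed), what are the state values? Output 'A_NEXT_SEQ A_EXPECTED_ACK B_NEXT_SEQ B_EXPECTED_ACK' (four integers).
After event 0: A_seq=180 A_ack=2000 B_seq=2000 B_ack=180
After event 1: A_seq=191 A_ack=2000 B_seq=2000 B_ack=191
After event 2: A_seq=191 A_ack=2000 B_seq=2072 B_ack=191

191 2000 2072 191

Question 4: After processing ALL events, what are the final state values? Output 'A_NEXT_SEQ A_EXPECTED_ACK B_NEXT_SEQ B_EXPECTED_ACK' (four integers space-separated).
Answer: 247 2000 2132 247

Derivation:
After event 0: A_seq=180 A_ack=2000 B_seq=2000 B_ack=180
After event 1: A_seq=191 A_ack=2000 B_seq=2000 B_ack=191
After event 2: A_seq=191 A_ack=2000 B_seq=2072 B_ack=191
After event 3: A_seq=191 A_ack=2000 B_seq=2132 B_ack=191
After event 4: A_seq=228 A_ack=2000 B_seq=2132 B_ack=228
After event 5: A_seq=247 A_ack=2000 B_seq=2132 B_ack=247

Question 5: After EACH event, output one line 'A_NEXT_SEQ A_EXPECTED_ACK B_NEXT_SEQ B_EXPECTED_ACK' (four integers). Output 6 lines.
180 2000 2000 180
191 2000 2000 191
191 2000 2072 191
191 2000 2132 191
228 2000 2132 228
247 2000 2132 247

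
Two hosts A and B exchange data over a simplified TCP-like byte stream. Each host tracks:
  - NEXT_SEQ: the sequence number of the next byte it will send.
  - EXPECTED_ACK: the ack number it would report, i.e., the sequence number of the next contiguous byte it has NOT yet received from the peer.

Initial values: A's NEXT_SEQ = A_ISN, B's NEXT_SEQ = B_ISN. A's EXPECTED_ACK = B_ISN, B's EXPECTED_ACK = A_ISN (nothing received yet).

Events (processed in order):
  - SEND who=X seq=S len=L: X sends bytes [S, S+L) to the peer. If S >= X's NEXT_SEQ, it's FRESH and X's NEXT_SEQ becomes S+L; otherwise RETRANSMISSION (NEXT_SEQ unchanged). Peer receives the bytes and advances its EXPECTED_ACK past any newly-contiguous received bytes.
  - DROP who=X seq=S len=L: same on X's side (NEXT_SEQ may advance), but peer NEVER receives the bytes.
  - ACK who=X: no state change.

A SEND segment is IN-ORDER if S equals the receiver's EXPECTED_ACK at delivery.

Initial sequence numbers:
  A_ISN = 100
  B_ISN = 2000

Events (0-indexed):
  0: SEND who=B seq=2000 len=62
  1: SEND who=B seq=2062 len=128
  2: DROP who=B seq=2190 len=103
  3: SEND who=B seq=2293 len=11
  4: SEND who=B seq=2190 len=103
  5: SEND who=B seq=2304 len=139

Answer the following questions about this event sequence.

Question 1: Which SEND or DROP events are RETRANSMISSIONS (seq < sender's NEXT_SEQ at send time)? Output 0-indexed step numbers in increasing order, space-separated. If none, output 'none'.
Answer: 4

Derivation:
Step 0: SEND seq=2000 -> fresh
Step 1: SEND seq=2062 -> fresh
Step 2: DROP seq=2190 -> fresh
Step 3: SEND seq=2293 -> fresh
Step 4: SEND seq=2190 -> retransmit
Step 5: SEND seq=2304 -> fresh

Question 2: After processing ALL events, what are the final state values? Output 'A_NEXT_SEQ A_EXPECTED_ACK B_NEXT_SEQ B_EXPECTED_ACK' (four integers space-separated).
Answer: 100 2443 2443 100

Derivation:
After event 0: A_seq=100 A_ack=2062 B_seq=2062 B_ack=100
After event 1: A_seq=100 A_ack=2190 B_seq=2190 B_ack=100
After event 2: A_seq=100 A_ack=2190 B_seq=2293 B_ack=100
After event 3: A_seq=100 A_ack=2190 B_seq=2304 B_ack=100
After event 4: A_seq=100 A_ack=2304 B_seq=2304 B_ack=100
After event 5: A_seq=100 A_ack=2443 B_seq=2443 B_ack=100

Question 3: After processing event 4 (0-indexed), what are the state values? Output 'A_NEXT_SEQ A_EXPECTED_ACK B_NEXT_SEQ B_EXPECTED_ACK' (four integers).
After event 0: A_seq=100 A_ack=2062 B_seq=2062 B_ack=100
After event 1: A_seq=100 A_ack=2190 B_seq=2190 B_ack=100
After event 2: A_seq=100 A_ack=2190 B_seq=2293 B_ack=100
After event 3: A_seq=100 A_ack=2190 B_seq=2304 B_ack=100
After event 4: A_seq=100 A_ack=2304 B_seq=2304 B_ack=100

100 2304 2304 100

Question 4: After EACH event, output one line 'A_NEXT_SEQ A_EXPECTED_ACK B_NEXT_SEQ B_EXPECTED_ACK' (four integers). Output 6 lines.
100 2062 2062 100
100 2190 2190 100
100 2190 2293 100
100 2190 2304 100
100 2304 2304 100
100 2443 2443 100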